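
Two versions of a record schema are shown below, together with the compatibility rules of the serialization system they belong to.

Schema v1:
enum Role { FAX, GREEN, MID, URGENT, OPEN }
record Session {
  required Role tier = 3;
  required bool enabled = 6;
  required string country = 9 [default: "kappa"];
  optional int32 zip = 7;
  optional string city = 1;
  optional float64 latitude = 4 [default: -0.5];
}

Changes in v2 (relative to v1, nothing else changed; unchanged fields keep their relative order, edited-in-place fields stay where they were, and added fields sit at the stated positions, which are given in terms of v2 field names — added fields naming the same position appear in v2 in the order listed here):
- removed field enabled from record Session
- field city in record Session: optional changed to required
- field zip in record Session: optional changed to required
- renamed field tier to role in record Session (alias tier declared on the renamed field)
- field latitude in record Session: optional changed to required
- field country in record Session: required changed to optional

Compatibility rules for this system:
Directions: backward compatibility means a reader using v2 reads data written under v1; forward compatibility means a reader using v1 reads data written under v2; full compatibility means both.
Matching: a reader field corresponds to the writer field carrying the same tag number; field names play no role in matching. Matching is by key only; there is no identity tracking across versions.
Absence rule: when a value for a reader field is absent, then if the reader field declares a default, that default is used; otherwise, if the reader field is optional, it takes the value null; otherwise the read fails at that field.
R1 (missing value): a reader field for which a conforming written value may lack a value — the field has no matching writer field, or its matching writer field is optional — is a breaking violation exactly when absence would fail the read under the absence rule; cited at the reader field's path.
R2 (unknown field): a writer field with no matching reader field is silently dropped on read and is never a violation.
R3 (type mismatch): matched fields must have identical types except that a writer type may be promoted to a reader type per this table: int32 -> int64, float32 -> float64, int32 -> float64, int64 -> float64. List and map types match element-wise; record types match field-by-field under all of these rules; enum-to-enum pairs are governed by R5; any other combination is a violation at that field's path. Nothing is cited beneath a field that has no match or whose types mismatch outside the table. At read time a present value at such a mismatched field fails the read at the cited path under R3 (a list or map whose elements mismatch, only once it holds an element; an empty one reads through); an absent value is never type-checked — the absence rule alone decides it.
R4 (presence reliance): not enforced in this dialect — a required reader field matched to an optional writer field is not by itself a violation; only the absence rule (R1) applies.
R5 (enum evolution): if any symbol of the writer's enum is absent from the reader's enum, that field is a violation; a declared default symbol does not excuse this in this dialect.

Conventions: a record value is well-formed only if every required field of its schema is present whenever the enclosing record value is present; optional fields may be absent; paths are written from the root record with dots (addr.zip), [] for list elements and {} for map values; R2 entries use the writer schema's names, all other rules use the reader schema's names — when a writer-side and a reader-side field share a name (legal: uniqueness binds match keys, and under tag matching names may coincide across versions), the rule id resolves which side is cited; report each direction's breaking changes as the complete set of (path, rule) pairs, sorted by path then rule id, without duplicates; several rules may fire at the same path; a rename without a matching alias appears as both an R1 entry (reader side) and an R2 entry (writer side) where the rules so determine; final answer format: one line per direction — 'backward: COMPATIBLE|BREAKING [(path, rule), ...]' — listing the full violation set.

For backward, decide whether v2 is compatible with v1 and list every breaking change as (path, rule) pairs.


in Session below, arrows point writer -> reader
checking backward for Session: reader v2 against writer v1:
  writer required, Role -> Role: reader role maps from writer tier
  writer required, string -> string: reader country maps from writer country
  writer optional, int32 -> int32: reader zip maps from writer zip
  writer optional, string -> string: reader city maps from writer city
  writer optional, float64 -> float64: reader latitude maps from writer latitude
  enabled (writer side), unknown to reader
  R1 fires at city
  R1 fires at zip
  => backward verdict for Session: BREAKING, 2 violation(s)
ruling out the remaining Session differences:
  removed field enabled from record Session -> matters only for Session's forward compatibility — outside the asked direction
  renamed field tier to role in record Session (alias tier declared on the renamed field) -> inert for the asked Session verdict: nothing fires
  field latitude in record Session: optional changed to required -> inert for the asked Session verdict: nothing fires
  field country in record Session: required changed to optional -> inert for the asked Session verdict: nothing fires

backward: BREAKING [(city, R1), (zip, R1)]


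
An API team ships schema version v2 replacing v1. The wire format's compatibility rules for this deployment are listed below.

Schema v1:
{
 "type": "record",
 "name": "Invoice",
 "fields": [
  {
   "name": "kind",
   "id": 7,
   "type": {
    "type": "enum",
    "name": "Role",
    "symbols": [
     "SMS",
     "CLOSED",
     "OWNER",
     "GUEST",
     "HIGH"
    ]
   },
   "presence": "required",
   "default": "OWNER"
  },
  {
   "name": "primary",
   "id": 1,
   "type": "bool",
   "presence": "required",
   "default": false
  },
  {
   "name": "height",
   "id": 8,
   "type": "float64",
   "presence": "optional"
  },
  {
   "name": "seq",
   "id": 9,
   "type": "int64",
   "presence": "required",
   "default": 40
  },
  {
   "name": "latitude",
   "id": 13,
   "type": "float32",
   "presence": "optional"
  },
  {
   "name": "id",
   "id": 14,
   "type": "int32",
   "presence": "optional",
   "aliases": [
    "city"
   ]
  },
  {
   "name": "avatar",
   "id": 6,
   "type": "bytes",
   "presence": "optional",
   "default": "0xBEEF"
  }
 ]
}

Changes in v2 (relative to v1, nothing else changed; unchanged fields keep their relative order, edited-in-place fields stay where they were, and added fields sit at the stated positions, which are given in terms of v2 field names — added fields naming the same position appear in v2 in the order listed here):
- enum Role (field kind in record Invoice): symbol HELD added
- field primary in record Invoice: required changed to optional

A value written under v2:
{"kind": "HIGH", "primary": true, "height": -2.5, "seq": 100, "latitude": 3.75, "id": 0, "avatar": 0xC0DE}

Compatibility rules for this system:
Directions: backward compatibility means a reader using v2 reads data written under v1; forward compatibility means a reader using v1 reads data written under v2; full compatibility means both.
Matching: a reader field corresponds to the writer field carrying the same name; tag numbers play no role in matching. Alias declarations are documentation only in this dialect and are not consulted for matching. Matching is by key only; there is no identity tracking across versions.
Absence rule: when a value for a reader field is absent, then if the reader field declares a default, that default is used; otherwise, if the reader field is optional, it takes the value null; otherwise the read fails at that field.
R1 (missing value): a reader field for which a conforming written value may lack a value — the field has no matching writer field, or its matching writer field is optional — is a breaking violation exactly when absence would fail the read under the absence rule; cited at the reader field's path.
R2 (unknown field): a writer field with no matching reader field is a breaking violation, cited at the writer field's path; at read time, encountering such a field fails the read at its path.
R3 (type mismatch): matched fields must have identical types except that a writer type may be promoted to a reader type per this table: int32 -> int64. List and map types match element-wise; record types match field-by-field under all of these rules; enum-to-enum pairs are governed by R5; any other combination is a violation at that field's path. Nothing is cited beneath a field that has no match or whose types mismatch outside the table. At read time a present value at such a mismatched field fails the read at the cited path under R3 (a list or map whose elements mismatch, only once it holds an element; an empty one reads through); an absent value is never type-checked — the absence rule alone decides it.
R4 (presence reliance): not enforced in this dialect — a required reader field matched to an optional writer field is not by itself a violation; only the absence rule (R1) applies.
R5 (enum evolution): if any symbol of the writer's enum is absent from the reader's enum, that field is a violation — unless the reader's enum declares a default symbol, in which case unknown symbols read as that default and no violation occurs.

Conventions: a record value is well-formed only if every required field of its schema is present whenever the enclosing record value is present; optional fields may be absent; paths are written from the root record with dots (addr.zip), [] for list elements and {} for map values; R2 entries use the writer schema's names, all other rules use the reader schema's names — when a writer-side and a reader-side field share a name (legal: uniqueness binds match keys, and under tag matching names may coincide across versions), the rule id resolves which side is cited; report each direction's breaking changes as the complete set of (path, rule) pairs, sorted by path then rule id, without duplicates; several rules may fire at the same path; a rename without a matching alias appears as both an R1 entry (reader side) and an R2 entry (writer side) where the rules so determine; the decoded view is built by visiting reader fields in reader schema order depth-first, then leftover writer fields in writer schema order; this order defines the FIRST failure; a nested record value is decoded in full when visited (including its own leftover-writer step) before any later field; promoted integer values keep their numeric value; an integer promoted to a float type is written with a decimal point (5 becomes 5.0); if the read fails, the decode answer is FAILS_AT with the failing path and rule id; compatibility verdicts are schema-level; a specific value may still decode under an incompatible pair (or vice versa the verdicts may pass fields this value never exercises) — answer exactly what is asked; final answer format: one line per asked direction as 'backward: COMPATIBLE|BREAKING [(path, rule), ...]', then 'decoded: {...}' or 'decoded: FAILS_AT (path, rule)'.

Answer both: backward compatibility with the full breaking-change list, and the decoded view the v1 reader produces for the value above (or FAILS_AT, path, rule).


backward: COMPATIBLE []; decoded: {"kind": "HIGH", "primary": true, "height": -2.5, "seq": 100, "latitude": 3.75, "id": 0, "avatar": 0xC0DE}

each type pair in Invoice: writer, then reader
backward for Invoice (reader v2, writer v1):
  kind <- kind (Role -> Role, writer required)
  primary <- primary (bool -> bool, writer required)
  height <- height (float64 -> float64, writer optional)
  seq <- seq (int64 -> int64, writer required)
  latitude <- latitude (float32 -> float32, writer optional)
  id <- id (int32 -> int32, writer optional)
  avatar <- avatar (bytes -> bytes, writer optional)
  => backward verdict for Invoice: COMPATIBLE, no violations
decode (reader v1):
  kind := "HIGH"
  primary := true
  height := -2.5
  seq := 100
  latitude := 3.75
  id := 0
  avatar := 0xC0DE
  => decoded: {"kind": "HIGH", "primary": true, "height": -2.5, "seq": 100, "latitude": 3.75, "id": 0, "avatar": 0xC0DE}
the rest of the Invoice diff is inert for this question:
  enum Role (field kind in record Invoice): symbol HELD added -> fires only in the forward direction of Invoice, which is not asked here
  field primary in record Invoice: required changed to optional -> fires no rule on Invoice, leaving the asked answer as it is


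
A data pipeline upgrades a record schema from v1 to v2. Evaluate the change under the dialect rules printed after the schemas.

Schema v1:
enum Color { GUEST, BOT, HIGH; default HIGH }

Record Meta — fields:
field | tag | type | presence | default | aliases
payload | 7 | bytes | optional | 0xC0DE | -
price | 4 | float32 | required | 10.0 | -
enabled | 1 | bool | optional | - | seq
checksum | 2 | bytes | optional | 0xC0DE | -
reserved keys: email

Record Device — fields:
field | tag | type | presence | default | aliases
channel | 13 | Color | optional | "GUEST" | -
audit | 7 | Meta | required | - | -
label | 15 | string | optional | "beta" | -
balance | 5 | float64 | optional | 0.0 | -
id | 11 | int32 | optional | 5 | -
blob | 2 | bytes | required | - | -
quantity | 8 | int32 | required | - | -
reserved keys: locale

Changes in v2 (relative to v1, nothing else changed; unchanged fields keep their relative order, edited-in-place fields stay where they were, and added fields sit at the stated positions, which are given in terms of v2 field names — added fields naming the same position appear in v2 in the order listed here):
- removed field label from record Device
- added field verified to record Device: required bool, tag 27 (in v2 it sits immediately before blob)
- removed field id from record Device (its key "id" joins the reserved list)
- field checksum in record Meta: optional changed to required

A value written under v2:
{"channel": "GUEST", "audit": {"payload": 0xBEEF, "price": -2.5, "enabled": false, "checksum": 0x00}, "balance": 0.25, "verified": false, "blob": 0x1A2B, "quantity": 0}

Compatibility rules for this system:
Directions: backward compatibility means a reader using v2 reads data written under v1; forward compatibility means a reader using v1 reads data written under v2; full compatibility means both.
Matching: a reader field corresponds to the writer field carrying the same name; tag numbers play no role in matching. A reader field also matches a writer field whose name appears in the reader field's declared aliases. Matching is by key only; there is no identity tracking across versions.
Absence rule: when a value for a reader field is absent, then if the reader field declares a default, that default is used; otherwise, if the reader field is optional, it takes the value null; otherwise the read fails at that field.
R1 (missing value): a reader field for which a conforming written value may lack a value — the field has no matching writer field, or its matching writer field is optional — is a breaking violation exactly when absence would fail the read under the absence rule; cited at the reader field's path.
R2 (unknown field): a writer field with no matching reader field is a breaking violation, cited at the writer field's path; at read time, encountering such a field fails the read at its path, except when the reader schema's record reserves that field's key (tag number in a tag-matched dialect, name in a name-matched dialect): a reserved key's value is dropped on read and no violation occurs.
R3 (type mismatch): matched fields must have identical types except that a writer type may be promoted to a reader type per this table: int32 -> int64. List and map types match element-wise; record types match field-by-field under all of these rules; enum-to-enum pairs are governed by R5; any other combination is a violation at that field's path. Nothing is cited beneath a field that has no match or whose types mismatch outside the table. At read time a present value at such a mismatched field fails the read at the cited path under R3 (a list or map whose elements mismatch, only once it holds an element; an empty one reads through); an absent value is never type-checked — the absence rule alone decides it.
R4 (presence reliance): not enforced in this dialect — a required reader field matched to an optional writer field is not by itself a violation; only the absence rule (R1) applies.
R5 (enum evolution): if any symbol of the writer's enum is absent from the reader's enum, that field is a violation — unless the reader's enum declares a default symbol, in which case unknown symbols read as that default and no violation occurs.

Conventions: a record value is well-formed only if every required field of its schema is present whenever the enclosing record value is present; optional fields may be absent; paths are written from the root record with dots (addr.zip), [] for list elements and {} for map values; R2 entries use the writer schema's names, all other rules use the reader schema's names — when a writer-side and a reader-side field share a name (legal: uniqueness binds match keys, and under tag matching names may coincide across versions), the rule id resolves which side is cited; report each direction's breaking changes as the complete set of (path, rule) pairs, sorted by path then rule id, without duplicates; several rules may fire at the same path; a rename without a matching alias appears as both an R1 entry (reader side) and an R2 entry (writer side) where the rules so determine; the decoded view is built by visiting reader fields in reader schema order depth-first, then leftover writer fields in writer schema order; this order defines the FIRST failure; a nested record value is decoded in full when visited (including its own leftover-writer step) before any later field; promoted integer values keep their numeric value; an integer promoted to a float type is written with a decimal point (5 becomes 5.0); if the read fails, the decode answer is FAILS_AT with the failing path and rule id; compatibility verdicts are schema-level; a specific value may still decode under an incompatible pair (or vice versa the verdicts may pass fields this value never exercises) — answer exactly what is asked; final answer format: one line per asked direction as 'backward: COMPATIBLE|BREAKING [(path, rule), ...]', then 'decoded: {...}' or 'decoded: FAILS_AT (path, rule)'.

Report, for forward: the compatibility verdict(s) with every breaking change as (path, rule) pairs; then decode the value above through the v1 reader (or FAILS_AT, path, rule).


arrows below run writer -> reader for Device
checking forward for Device: reader v1 against writer v2:
  channel: paired with writer channel (Color -> Color; writer optional)
  audit: paired with writer audit (Meta -> Meta; writer required)
  label has no writer counterpart
  balance: paired with writer balance (float64 -> float64; writer optional)
  id has no writer counterpart
  blob: paired with writer blob (bytes -> bytes; writer required)
  quantity: paired with writer quantity (int32 -> int32; writer required)
  writer verified: unknown to reader
  audit.payload: paired with writer audit.payload (bytes -> bytes; writer optional)
  audit.price: paired with writer audit.price (float32 -> float32; writer required)
  audit.enabled: paired with writer audit.enabled (bool -> bool; writer optional)
  audit.checksum: paired with writer audit.checksum (bytes -> bytes; writer required)
  breaking: (verified, R2)
  => forward: BREAKING (1)
decode (reader v1):
  channel := "GUEST"
  audit.payload := 0xBEEF
  audit.price := -2.5
  audit.enabled := false
  audit.checksum := 0x00
  label := "beta" (no value, default fills)
  balance := 0.25
  id := 5 (no value, default fills)
  blob := 0x1A2B
  quantity := 0
  read fails at verified under R2 (unknown field)
  => FAILS_AT (verified, R2)
the rest of the Device diff is inert for this question:
  removed field label from record Device -> its effect on Device is confined to the backward direction, not asked
  removed field id from record Device (its key "id" joins the reserved list) -> fires no rule on Device, leaving the asked answer as it is
  field checksum in record Meta: optional changed to required -> fires no rule on Device, leaving the asked answer as it is

forward: BREAKING [(verified, R2)]; decoded: FAILS_AT (verified, R2)


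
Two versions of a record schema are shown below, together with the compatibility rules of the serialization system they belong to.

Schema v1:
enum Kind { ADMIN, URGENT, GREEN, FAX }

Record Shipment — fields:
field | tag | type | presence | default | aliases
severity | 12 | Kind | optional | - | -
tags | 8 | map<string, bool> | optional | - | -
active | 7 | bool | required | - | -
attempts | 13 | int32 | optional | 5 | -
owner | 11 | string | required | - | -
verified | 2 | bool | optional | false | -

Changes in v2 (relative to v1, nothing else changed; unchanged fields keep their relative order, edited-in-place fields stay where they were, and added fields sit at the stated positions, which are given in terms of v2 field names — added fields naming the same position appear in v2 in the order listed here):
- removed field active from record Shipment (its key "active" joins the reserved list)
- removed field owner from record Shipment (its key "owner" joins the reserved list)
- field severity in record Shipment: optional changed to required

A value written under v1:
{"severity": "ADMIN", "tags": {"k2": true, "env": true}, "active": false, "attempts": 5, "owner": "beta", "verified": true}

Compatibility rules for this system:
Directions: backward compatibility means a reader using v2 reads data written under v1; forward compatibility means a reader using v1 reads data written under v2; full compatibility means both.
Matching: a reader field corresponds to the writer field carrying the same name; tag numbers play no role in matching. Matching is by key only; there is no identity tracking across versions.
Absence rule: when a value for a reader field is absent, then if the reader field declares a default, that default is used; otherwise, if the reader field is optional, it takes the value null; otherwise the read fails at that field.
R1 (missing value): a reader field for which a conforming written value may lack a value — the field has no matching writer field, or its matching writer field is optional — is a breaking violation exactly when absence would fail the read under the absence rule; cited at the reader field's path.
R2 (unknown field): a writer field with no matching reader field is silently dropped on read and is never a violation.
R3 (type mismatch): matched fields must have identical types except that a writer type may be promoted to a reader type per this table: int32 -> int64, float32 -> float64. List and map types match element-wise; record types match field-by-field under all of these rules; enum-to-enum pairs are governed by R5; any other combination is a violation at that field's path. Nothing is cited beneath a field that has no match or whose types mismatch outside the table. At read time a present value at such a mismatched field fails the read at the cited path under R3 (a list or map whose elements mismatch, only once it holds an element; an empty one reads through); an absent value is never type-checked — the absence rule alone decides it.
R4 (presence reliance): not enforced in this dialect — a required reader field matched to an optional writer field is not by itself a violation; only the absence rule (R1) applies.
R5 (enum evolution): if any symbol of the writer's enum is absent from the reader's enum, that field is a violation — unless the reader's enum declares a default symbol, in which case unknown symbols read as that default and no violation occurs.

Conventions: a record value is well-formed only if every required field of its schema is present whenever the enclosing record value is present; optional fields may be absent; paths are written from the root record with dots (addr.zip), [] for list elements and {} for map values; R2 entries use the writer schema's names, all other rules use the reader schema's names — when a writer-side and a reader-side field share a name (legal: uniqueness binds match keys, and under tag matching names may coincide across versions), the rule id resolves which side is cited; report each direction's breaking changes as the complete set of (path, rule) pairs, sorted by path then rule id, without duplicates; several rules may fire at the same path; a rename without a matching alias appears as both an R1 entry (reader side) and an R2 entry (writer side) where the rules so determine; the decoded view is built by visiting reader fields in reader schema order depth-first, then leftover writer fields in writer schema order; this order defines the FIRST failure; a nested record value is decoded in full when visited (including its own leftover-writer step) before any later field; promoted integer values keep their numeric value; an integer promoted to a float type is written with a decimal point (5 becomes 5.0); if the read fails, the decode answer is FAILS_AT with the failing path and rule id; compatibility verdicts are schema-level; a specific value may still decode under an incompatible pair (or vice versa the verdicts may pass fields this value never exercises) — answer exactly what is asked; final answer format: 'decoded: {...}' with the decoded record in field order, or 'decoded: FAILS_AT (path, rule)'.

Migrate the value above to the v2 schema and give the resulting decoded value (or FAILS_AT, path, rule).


each type pair in Shipment: writer, then reader
decoding the Shipment value with the v2 reader:
  severity := "ADMIN"
  tags := {"k2": true, "env": true}
  attempts := 5
  verified := true
  writer active: unmatched, discarded
  writer owner: unmatched, discarded
  => decoded: {"severity": "ADMIN", "tags": {"k2": true, "env": true}, "attempts": 5, "verified": true}
the other Shipment changes do not affect what is asked:
  field severity in record Shipment: optional changed to required -> a verdict-level change on Shipment — the shown value reads the same

decoded: {"severity": "ADMIN", "tags": {"k2": true, "env": true}, "attempts": 5, "verified": true}


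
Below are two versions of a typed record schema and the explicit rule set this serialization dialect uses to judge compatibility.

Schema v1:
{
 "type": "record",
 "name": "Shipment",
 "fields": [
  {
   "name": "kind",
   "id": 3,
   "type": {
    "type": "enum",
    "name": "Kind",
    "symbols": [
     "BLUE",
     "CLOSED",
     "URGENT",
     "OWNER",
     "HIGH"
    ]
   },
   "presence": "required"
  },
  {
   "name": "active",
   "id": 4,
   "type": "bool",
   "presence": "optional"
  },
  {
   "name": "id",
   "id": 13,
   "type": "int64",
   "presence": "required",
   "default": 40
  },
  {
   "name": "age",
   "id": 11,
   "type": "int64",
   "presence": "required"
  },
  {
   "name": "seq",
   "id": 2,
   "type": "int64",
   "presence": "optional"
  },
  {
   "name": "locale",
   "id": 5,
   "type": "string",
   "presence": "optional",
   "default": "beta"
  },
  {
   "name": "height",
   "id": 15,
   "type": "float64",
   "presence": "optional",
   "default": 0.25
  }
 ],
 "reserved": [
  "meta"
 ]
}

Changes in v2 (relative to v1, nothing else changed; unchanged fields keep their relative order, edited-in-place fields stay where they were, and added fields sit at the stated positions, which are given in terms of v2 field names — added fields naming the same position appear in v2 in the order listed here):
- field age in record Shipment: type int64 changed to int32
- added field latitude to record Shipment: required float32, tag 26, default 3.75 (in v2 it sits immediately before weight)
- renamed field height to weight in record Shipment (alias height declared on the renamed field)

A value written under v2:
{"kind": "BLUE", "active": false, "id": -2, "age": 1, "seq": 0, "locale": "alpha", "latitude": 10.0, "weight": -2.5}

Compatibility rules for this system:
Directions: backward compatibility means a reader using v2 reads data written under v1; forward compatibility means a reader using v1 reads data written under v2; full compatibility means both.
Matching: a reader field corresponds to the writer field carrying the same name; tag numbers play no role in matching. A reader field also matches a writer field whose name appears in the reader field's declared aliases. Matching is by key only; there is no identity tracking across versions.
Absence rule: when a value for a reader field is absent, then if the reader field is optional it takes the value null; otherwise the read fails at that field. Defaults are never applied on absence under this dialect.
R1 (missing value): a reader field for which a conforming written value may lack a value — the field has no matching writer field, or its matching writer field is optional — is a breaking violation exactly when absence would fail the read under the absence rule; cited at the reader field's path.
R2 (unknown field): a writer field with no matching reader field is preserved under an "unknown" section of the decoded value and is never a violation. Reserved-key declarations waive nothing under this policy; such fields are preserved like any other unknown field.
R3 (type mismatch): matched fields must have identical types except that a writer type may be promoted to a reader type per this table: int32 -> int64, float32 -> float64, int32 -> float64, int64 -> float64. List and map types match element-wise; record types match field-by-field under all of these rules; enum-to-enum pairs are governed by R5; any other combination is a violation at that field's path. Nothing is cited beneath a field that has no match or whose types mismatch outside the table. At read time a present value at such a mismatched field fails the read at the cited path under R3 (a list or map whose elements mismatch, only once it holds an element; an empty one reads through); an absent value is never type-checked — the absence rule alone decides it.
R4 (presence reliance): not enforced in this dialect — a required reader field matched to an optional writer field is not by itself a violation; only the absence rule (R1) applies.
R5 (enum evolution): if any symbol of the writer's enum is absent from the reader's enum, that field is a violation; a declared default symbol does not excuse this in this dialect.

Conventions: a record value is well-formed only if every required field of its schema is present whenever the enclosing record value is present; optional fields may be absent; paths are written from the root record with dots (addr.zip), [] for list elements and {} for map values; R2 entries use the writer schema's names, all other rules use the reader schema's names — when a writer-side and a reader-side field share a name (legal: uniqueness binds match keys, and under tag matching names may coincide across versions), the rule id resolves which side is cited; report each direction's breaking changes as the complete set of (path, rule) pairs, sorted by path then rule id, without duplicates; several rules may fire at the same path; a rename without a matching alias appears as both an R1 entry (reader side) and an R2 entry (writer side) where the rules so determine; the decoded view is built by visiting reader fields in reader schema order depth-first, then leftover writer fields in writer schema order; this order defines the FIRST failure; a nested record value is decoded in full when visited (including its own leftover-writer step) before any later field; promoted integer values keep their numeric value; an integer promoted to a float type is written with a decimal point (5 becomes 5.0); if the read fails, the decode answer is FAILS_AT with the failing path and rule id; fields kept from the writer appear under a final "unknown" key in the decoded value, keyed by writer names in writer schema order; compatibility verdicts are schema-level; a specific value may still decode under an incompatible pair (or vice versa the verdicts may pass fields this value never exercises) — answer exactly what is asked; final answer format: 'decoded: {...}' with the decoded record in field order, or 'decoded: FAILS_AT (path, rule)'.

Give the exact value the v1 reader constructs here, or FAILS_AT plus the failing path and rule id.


each type pair in Shipment: writer, then reader
decode (reader v1):
  kind := "BLUE"
  active := false
  id := -2
  age := 1 (int32 -> int64)
  seq := 0
  locale := "alpha"
  height := null (not supplied -> null)
  writer latitude: kept under "unknown"
  writer weight: kept under "unknown"
  => decoded: {"kind": "BLUE", "active": false, "id": -2, "age": 1, "seq": 0, "locale": "alpha", "height": null, "unknown": {"latitude": 10.0, "weight": -2.5}}
diffs on Shipment not affecting the asked answer:
  field age in record Shipment: type int64 changed to int32 -> a verdict-level change on Shipment — the shown value reads the same

decoded: {"kind": "BLUE", "active": false, "id": -2, "age": 1, "seq": 0, "locale": "alpha", "height": null, "unknown": {"latitude": 10.0, "weight": -2.5}}


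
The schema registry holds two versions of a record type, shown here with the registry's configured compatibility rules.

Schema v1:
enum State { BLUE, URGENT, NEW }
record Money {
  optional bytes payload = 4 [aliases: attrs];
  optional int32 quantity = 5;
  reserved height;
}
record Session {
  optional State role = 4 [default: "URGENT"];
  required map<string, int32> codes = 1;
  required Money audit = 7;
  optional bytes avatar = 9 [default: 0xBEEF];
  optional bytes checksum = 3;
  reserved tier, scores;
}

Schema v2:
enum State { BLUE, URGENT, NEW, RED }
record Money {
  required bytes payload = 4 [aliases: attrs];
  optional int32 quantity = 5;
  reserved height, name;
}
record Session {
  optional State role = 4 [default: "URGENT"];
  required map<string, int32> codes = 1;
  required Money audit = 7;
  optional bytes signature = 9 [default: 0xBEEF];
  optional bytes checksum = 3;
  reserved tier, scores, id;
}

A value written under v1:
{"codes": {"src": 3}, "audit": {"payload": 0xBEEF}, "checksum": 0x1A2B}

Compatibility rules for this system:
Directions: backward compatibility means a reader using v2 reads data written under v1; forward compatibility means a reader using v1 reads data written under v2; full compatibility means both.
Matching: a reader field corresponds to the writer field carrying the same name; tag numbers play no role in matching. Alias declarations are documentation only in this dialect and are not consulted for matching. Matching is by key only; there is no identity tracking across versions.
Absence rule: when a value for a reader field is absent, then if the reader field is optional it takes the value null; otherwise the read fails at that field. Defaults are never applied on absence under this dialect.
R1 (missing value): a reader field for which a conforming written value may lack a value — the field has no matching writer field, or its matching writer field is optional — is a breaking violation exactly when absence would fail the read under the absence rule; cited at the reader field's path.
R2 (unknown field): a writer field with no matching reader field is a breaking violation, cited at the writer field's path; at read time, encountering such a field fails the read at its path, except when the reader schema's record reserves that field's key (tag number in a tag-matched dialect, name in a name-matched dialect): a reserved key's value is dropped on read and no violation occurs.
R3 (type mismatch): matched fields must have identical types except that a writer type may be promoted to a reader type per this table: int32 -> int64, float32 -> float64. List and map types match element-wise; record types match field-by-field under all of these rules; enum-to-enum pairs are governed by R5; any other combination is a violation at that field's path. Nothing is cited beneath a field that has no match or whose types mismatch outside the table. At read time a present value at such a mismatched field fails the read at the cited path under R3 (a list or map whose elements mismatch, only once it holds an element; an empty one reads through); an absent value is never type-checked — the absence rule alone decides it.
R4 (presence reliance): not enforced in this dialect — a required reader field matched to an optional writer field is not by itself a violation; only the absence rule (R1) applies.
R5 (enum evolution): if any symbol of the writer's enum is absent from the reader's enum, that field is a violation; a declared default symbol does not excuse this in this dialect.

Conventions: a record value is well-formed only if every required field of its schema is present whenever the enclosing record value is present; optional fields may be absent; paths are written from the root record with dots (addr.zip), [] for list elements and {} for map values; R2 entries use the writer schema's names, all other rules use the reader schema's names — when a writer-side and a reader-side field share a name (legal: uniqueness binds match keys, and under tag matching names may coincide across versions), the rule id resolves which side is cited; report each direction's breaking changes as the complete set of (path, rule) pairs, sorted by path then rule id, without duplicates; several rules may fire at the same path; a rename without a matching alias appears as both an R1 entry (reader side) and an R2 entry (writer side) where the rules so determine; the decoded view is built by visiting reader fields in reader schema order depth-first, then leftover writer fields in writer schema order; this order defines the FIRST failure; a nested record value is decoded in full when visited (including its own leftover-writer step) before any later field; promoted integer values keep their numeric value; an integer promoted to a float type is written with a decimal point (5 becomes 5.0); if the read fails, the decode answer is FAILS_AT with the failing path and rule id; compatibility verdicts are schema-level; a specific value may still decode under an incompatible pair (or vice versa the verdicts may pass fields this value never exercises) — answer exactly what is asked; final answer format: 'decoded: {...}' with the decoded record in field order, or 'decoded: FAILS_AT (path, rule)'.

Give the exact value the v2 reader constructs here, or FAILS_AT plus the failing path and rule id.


in Session below, arrows point writer -> reader
decoding the Session value with the v2 reader:
  role := null (missing; optional => null)
  codes := {"src": 3}
  audit.payload := 0xBEEF
  audit.quantity := null (missing; optional => null)
  signature := null (missing; optional => null)
  checksum := 0x1A2B
  => decoded: {"role": null, "codes": {"src": 3}, "audit": {"payload": 0xBEEF, "quantity": null}, "signature": null, "checksum": 0x1A2B}
the other Session changes do not affect what is asked:
  enum State (field role in record Session): symbol RED added -> affects the rule determinations only; this particular Session value decodes identically
  field payload in record Money: optional changed to required -> affects the rule determinations only; this particular Session value decodes identically

decoded: {"role": null, "codes": {"src": 3}, "audit": {"payload": 0xBEEF, "quantity": null}, "signature": null, "checksum": 0x1A2B}


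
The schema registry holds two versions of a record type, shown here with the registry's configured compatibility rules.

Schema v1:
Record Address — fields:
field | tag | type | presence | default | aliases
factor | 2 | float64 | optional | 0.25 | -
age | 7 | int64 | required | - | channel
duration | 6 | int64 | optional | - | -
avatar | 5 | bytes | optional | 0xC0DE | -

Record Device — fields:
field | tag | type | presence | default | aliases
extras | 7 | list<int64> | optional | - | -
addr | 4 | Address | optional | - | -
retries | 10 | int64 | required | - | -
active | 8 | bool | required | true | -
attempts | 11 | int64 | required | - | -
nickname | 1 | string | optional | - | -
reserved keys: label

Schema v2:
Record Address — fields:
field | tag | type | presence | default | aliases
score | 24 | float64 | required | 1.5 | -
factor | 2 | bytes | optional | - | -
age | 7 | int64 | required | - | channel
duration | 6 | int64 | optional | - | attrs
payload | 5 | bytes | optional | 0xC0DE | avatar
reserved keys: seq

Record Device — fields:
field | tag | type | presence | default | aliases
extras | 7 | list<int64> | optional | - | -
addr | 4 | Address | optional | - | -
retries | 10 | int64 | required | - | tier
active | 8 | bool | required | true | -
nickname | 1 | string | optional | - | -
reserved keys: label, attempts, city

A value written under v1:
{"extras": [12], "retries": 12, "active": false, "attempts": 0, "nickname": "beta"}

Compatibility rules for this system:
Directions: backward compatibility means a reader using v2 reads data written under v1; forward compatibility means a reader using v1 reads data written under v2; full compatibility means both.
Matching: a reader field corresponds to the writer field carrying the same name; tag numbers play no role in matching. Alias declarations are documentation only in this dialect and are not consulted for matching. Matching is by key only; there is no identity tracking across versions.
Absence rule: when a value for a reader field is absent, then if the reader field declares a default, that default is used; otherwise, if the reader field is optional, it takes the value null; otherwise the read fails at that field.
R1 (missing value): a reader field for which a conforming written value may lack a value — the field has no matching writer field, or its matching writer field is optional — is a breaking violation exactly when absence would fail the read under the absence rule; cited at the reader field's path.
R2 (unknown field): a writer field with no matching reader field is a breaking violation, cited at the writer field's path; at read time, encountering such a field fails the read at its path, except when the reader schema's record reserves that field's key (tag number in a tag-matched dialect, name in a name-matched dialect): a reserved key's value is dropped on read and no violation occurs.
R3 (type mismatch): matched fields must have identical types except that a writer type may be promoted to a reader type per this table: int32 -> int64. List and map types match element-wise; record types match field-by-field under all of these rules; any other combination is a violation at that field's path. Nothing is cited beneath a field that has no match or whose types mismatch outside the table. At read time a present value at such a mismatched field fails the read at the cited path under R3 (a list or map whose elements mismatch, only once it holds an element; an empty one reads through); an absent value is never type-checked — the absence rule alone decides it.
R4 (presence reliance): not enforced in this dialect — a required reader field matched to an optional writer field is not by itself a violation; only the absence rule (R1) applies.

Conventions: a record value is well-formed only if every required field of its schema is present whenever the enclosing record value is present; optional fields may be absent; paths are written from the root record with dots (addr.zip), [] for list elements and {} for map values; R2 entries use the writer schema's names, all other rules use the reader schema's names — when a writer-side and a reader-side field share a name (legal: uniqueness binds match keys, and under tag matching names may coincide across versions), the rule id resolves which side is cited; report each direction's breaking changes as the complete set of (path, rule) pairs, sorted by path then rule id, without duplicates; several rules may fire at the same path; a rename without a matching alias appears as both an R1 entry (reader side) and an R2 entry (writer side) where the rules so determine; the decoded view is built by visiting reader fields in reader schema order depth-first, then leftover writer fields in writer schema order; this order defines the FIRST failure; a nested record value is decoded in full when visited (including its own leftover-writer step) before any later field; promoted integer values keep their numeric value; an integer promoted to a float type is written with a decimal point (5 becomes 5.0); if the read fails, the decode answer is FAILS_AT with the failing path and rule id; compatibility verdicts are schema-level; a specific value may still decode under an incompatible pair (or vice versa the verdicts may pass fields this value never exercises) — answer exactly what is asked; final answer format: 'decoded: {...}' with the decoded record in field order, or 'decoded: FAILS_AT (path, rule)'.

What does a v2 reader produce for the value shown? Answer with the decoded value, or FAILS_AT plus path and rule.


decoded: {"extras": [12], "addr": null, "retries": 12, "active": false, "nickname": "beta"}

in Device below, arrows point writer -> reader
decoding the Device value with the v2 reader:
  extras := [12]
  addr := null (not supplied -> null)
  retries := 12
  active := false
  nickname := "beta"
  writer attempts: reserved -> dropped
  => decoded: {"extras": [12], "addr": null, "retries": 12, "active": false, "nickname": "beta"}
remaining Device differences; none change what is asked:
  renamed field avatar to payload in record Address (alias avatar declared on the renamed field) -> schema-level compatibility only; this Device value's decode is unchanged
  added field score to record Address: required float64, tag 24, default 1.5 (in v2 it sits immediately before factor) -> schema-level compatibility only; this Device value's decode is unchanged
  field factor in record Address: type float64 changed to bytes (its default is dropped) -> schema-level compatibility only; this Device value's decode is unchanged
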